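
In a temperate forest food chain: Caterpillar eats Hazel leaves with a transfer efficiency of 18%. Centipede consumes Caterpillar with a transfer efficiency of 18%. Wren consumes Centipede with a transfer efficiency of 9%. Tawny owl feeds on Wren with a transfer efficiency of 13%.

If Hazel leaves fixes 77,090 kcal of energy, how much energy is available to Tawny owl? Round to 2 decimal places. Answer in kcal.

29.22 kcal

Caterpillar: 77090 × 0.18 = 13876.2 kcal
Centipede: 13876.2 × 0.18 = 2497.716 kcal
Wren: 2497.716 × 0.09 = 224.79444 kcal
Tawny owl: 224.79444 × 0.13 = 29.2232772 kcal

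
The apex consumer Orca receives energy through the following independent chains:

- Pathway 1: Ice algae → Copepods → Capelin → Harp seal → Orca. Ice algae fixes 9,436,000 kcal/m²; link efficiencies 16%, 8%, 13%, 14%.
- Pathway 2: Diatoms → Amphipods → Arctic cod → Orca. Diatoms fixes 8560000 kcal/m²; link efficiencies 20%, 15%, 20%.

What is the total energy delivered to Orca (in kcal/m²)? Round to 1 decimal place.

53558.2 kcal/m²

Pathway 1: 9436000 × 0.16 × 0.08 × 0.13 × 0.14 = 2198.21056 kcal/m²
Pathway 2: 8560000 × 0.2 × 0.15 × 0.2 = 51360 kcal/m²
Total at Orca: 2198.21056 + 51360 = 53558.21056 kcal/m²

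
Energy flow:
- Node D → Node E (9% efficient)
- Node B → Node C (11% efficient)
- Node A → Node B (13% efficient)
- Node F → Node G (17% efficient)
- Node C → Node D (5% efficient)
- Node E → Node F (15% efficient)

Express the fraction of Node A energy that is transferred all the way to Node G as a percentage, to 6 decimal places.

0.000164%

Product of link efficiencies: 0.13 × 0.11 × 0.05 × 0.09 × 0.15 × 0.17 = 0.000001640925
As a percentage: 0.000001640925 × 100 = 0.000164%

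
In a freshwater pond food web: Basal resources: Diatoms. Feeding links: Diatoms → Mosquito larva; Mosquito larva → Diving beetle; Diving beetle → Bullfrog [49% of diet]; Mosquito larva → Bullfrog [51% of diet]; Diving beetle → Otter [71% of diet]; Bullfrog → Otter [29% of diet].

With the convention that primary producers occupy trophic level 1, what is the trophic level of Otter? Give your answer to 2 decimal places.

Mosquito larva: 1 + 1 = 2
Diving beetle: 1 + 2 = 3
Bullfrog: 1 + (0.49×3 + 0.51×2) = 3.49
Otter: 1 + (0.71×3 + 0.29×3.49) = 4.1421

4.14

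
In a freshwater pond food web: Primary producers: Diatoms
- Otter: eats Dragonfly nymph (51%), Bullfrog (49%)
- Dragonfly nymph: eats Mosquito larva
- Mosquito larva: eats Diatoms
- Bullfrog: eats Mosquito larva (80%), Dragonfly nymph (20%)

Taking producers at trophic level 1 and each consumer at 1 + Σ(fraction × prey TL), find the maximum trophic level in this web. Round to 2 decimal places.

4.10

Mosquito larva: 1 + 1 = 2
Dragonfly nymph: 1 + 2 = 3
Bullfrog: 1 + (0.8×2 + 0.2×3) = 3.2
Otter: 1 + (0.51×3 + 0.49×3.2) = 4.098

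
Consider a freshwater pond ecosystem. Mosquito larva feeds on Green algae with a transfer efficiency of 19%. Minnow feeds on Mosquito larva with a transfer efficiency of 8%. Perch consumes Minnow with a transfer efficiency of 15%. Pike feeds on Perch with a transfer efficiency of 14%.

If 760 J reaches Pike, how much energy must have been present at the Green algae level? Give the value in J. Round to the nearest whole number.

2380952 J

Cumulative transfer efficiency: 0.19 × 0.08 × 0.15 × 0.14 = 0.0003192
Green algae energy = 760 / 0.0003192 = 2380952 J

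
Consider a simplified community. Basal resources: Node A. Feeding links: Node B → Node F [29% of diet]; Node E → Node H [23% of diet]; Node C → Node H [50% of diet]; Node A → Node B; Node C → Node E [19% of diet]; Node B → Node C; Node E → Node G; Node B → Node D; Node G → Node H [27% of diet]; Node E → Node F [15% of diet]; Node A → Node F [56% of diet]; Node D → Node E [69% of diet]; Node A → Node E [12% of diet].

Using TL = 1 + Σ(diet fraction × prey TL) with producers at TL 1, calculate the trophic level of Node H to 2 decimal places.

4.65

Node B: 1 + 1 = 2
Node C: 1 + 2 = 3
Node D: 1 + 2 = 3
Node E: 1 + (0.19×3 + 0.12×1 + 0.69×3) = 3.76
Node F: 1 + (0.15×3.76 + 0.56×1 + 0.29×2) = 2.704
Node G: 1 + 3.76 = 4.76
Node H: 1 + (0.5×3 + 0.27×4.76 + 0.23×3.76) = 4.65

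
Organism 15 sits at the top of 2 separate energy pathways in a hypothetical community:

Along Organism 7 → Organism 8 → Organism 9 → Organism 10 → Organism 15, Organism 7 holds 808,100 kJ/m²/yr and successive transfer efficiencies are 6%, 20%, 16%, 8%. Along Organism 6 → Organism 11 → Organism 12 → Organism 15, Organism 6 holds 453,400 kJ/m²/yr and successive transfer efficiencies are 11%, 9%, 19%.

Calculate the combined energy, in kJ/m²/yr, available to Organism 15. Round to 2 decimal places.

976.97 kJ/m²/yr

Via Organism 7: 808100 × 0.06 × 0.2 × 0.16 × 0.08 = 124.12416 kJ/m²/yr
Via Organism 6: 453400 × 0.11 × 0.09 × 0.19 = 852.8454 kJ/m²/yr
Total at Organism 15: 124.12416 + 852.8454 = 976.96956 kJ/m²/yr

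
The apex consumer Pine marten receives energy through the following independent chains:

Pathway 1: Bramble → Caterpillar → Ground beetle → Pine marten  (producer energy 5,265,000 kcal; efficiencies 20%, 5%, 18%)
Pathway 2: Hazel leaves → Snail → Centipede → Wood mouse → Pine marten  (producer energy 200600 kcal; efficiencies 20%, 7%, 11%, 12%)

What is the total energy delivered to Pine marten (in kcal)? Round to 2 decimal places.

Pathway 1: 5265000 × 0.2 × 0.05 × 0.18 = 9477 kcal
Pathway 2: 200600 × 0.2 × 0.07 × 0.11 × 0.12 = 37.07088 kcal
Total at Pine marten: 9477 + 37.07088 = 9514.07088 kcal

9514.07 kcal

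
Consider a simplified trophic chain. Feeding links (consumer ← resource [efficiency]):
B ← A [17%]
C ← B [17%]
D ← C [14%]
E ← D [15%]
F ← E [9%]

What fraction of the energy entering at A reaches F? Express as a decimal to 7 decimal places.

0.0000546

Product of link efficiencies: 0.17 × 0.17 × 0.14 × 0.15 × 0.09 = 0.000054621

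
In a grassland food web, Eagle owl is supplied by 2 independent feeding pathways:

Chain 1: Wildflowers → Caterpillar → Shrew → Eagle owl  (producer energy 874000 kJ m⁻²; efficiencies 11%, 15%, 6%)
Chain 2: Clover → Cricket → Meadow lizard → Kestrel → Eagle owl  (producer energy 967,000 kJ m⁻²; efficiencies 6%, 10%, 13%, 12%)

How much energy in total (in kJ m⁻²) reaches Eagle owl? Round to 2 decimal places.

Chain 1: 874000 × 0.11 × 0.15 × 0.06 = 865.26 kJ m⁻²
Chain 2: 967000 × 0.06 × 0.1 × 0.13 × 0.12 = 90.5112 kJ m⁻²
Total at Eagle owl: 865.26 + 90.5112 = 955.7712 kJ m⁻²

955.77 kJ m⁻²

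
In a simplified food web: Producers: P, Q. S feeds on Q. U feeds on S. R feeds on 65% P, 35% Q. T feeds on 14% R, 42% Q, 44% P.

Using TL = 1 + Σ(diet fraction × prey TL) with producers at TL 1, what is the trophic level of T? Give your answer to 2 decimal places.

R: 1 + (0.65×1 + 0.35×1) = 2
S: 1 + 1 = 2
T: 1 + (0.14×2 + 0.42×1 + 0.44×1) = 2.14
U: 1 + 2 = 3

2.14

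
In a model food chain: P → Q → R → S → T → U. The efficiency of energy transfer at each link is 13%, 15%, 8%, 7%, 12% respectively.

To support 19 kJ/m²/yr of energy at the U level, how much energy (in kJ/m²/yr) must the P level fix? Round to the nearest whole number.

1449939 kJ/m²/yr

Cumulative transfer efficiency: 0.13 × 0.15 × 0.08 × 0.07 × 0.12 = 0.000013104
P energy = 19 / 0.000013104 = 1449939 kJ/m²/yr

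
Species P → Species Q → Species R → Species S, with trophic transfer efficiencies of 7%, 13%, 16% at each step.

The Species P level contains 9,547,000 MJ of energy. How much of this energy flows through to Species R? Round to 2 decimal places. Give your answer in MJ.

Species Q: 9547000 × 0.07 = 668290 MJ
Species R: 668290 × 0.13 = 86877.7 MJ

86877.70 MJ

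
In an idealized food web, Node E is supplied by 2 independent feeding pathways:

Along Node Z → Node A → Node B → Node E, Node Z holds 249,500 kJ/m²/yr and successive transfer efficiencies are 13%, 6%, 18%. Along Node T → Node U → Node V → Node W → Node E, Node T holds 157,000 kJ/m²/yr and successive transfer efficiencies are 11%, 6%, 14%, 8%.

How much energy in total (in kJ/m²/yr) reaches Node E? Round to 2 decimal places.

Via Node Z: 249500 × 0.13 × 0.06 × 0.18 = 350.298 kJ/m²/yr
Via Node T: 157000 × 0.11 × 0.06 × 0.14 × 0.08 = 11.60544 kJ/m²/yr
Total at Node E: 350.298 + 11.60544 = 361.90344 kJ/m²/yr

361.90 kJ/m²/yr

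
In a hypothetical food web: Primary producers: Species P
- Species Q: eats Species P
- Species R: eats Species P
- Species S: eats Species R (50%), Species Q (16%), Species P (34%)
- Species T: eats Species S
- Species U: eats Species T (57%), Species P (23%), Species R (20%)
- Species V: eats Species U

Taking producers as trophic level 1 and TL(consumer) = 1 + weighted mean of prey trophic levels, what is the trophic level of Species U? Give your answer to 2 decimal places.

Species Q: 1 + 1 = 2
Species R: 1 + 1 = 2
Species S: 1 + (0.5×2 + 0.16×2 + 0.34×1) = 2.66
Species T: 1 + 2.66 = 3.66
Species U: 1 + (0.57×3.66 + 0.23×1 + 0.2×2) = 3.7162
Species V: 1 + 3.7162 = 4.7162

3.72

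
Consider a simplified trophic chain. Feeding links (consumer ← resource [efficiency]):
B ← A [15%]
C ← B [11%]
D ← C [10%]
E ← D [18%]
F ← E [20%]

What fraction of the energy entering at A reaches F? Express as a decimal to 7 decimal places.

0.0000594

Product of link efficiencies: 0.15 × 0.11 × 0.1 × 0.18 × 0.2 = 0.0000594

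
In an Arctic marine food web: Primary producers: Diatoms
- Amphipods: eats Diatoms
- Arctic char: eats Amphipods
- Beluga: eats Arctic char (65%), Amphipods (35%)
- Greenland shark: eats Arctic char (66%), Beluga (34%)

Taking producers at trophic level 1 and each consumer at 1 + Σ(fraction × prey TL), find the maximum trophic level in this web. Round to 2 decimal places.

Amphipods: 1 + 1 = 2
Arctic char: 1 + 2 = 3
Beluga: 1 + (0.65×3 + 0.35×2) = 3.65
Greenland shark: 1 + (0.66×3 + 0.34×3.65) = 4.221

4.22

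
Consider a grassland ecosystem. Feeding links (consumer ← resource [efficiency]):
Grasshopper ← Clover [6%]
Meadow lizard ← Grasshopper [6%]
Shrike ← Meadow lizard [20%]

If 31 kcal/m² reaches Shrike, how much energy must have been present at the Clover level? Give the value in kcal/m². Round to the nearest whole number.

Cumulative transfer efficiency: 0.06 × 0.06 × 0.2 = 0.00072
Clover energy = 31 / 0.00072 = 43056 kcal/m²

43056 kcal/m²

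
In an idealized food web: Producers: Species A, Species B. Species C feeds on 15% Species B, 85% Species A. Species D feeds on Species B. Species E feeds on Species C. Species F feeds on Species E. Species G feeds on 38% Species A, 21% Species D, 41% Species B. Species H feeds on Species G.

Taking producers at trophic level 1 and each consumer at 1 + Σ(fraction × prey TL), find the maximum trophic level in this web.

Species C: 1 + (0.15×1 + 0.85×1) = 2
Species D: 1 + 1 = 2
Species E: 1 + 2 = 3
Species F: 1 + 3 = 4
Species G: 1 + (0.38×1 + 0.21×2 + 0.41×1) = 2.21
Species H: 1 + 2.21 = 3.21

4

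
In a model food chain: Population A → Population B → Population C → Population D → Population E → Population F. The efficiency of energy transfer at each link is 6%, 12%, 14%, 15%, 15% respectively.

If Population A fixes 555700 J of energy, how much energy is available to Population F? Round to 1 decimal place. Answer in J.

12.6 J

Population B: 555700 × 0.06 = 33342 J
Population C: 33342 × 0.12 = 4001.04 J
Population D: 4001.04 × 0.14 = 560.1456 J
Population E: 560.1456 × 0.15 = 84.02184 J
Population F: 84.02184 × 0.15 = 12.603276 J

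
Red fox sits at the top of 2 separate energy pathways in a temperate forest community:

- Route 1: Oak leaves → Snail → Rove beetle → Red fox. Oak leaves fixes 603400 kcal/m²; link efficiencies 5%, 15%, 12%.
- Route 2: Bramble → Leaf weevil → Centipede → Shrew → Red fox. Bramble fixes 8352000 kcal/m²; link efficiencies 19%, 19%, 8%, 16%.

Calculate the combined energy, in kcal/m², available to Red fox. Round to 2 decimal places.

Route 1: 603400 × 0.05 × 0.15 × 0.12 = 543.06 kcal/m²
Route 2: 8352000 × 0.19 × 0.19 × 0.08 × 0.16 = 3859.29216 kcal/m²
Total at Red fox: 543.06 + 3859.29216 = 4402.35216 kcal/m²

4402.35 kcal/m²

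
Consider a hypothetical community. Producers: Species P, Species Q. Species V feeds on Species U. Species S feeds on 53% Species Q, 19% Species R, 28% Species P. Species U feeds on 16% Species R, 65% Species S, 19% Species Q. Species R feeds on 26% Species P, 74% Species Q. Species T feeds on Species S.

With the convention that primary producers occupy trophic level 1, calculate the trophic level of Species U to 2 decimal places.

Species R: 1 + (0.26×1 + 0.74×1) = 2
Species S: 1 + (0.53×1 + 0.19×2 + 0.28×1) = 2.19
Species T: 1 + 2.19 = 3.19
Species U: 1 + (0.16×2 + 0.65×2.19 + 0.19×1) = 2.9335
Species V: 1 + 2.9335 = 3.9335

2.93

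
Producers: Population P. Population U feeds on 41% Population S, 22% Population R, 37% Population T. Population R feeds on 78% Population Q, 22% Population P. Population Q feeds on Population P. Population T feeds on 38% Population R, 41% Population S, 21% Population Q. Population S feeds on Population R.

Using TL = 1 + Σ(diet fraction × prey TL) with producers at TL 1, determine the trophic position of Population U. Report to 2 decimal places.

Population Q: 1 + 1 = 2
Population R: 1 + (0.78×2 + 0.22×1) = 2.78
Population S: 1 + 2.78 = 3.78
Population T: 1 + (0.38×2.78 + 0.41×3.78 + 0.21×2) = 4.0262
Population U: 1 + (0.41×3.78 + 0.22×2.78 + 0.37×4.0262) = 4.651094

4.65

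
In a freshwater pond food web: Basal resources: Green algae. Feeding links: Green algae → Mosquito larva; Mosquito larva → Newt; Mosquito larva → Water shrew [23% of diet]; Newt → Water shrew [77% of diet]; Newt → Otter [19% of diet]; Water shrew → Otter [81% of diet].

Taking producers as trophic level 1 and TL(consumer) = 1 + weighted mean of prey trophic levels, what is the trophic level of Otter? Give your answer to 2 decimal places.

4.62

Mosquito larva: 1 + 1 = 2
Newt: 1 + 2 = 3
Water shrew: 1 + (0.23×2 + 0.77×3) = 3.77
Otter: 1 + (0.19×3 + 0.81×3.77) = 4.6237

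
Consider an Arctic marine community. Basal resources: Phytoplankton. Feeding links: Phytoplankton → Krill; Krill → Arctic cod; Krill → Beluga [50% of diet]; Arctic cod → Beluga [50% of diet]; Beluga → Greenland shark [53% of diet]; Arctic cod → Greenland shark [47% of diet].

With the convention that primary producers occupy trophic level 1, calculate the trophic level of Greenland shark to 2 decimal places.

Krill: 1 + 1 = 2
Arctic cod: 1 + 2 = 3
Beluga: 1 + (0.5×2 + 0.5×3) = 3.5
Greenland shark: 1 + (0.53×3.5 + 0.47×3) = 4.265

4.27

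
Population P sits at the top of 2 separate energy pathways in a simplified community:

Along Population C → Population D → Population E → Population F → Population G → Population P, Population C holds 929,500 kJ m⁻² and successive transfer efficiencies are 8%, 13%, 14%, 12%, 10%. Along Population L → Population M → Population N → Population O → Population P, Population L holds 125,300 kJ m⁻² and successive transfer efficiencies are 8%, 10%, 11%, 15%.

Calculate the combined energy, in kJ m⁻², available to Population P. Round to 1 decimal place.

Via Population C: 929500 × 0.08 × 0.13 × 0.14 × 0.12 × 0.1 = 16.240224 kJ m⁻²
Via Population L: 125300 × 0.08 × 0.1 × 0.11 × 0.15 = 16.5396 kJ m⁻²
Total at Population P: 16.240224 + 16.5396 = 32.779824 kJ m⁻²

32.8 kJ m⁻²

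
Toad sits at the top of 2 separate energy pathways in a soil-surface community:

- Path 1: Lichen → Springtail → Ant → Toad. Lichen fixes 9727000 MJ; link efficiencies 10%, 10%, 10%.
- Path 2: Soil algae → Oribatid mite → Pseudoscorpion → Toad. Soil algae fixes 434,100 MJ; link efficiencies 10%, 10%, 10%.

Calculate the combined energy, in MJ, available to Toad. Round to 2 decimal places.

Path 1: 9727000 × 0.1 × 0.1 × 0.1 = 9727 MJ
Path 2: 434100 × 0.1 × 0.1 × 0.1 = 434.1 MJ
Total at Toad: 9727 + 434.1 = 10161.1 MJ

10161.10 MJ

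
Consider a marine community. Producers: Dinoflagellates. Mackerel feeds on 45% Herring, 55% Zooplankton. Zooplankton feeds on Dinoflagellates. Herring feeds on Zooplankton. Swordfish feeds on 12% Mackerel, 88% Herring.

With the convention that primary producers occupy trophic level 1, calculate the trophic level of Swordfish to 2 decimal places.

Zooplankton: 1 + 1 = 2
Herring: 1 + 2 = 3
Mackerel: 1 + (0.45×3 + 0.55×2) = 3.45
Swordfish: 1 + (0.12×3.45 + 0.88×3) = 4.054

4.05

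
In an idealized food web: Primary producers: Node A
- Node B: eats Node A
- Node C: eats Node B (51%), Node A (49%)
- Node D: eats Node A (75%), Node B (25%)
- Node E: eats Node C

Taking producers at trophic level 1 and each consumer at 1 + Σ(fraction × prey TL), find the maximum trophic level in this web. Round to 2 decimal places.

3.51

Node B: 1 + 1 = 2
Node C: 1 + (0.51×2 + 0.49×1) = 2.51
Node D: 1 + (0.75×1 + 0.25×2) = 2.25
Node E: 1 + 2.51 = 3.51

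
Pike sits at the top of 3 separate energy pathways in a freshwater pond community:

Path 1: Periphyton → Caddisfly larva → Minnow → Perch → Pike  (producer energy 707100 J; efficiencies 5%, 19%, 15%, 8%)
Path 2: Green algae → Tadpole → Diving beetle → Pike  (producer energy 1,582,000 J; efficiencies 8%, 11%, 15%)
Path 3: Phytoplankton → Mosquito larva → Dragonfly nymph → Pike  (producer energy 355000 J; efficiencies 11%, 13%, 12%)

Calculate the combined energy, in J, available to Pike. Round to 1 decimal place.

Path 1: 707100 × 0.05 × 0.19 × 0.15 × 0.08 = 80.6094 J
Path 2: 1582000 × 0.08 × 0.11 × 0.15 = 2088.24 J
Path 3: 355000 × 0.11 × 0.13 × 0.12 = 609.18 J
Total at Pike: 80.6094 + 2088.24 + 609.18 = 2778.0294 J

2778.0 J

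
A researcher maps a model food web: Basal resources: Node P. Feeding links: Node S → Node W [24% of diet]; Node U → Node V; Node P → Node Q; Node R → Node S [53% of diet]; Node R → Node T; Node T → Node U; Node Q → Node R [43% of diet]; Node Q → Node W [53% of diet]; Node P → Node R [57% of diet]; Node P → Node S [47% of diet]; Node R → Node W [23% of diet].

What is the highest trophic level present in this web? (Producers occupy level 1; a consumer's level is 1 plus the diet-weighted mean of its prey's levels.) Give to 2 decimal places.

Node Q: 1 + 1 = 2
Node R: 1 + (0.57×1 + 0.43×2) = 2.43
Node S: 1 + (0.47×1 + 0.53×2.43) = 2.7579
Node T: 1 + 2.43 = 3.43
Node U: 1 + 3.43 = 4.43
Node V: 1 + 4.43 = 5.43
Node W: 1 + (0.53×2 + 0.23×2.43 + 0.24×2.7579) = 3.280796

5.43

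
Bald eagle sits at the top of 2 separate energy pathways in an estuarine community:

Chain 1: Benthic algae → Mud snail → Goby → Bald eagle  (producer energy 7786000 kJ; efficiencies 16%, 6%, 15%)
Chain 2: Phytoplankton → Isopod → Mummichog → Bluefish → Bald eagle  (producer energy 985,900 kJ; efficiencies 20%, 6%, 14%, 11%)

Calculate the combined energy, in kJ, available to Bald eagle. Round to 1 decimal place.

11394.0 kJ

Chain 1: 7786000 × 0.16 × 0.06 × 0.15 = 11211.84 kJ
Chain 2: 985900 × 0.2 × 0.06 × 0.14 × 0.11 = 182.19432 kJ
Total at Bald eagle: 11211.84 + 182.19432 = 11394.03432 kJ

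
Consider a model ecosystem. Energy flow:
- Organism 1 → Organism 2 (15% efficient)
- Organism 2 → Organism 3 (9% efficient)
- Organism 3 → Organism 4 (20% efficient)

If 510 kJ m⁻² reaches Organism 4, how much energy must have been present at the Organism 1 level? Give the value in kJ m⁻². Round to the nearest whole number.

Cumulative transfer efficiency: 0.15 × 0.09 × 0.2 = 0.0027
Organism 1 energy = 510 / 0.0027 = 188889 kJ m⁻²

188889 kJ m⁻²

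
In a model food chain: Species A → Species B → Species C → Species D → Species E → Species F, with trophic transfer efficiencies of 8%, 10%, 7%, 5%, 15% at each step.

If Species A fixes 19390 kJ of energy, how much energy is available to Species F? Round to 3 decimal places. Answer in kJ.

Species B: 19390 × 0.08 = 1551.2 kJ
Species C: 1551.2 × 0.1 = 155.12 kJ
Species D: 155.12 × 0.07 = 10.8584 kJ
Species E: 10.8584 × 0.05 = 0.54292 kJ
Species F: 0.54292 × 0.15 = 0.081438 kJ

0.081 kJ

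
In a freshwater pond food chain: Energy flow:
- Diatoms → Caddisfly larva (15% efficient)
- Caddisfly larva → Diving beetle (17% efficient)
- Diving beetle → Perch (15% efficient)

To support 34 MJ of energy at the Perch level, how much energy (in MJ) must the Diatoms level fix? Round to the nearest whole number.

Cumulative transfer efficiency: 0.15 × 0.17 × 0.15 = 0.003825
Diatoms energy = 34 / 0.003825 = 8889 MJ

8889 MJ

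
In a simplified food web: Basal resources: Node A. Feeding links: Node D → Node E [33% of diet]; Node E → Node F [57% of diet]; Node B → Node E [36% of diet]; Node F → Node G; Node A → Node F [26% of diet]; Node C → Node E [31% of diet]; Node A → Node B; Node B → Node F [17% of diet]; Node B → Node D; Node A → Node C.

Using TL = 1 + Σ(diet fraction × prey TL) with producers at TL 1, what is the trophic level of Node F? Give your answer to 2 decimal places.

3.50

Node B: 1 + 1 = 2
Node C: 1 + 1 = 2
Node D: 1 + 2 = 3
Node E: 1 + (0.36×2 + 0.31×2 + 0.33×3) = 3.33
Node F: 1 + (0.57×3.33 + 0.26×1 + 0.17×2) = 3.4981
Node G: 1 + 3.4981 = 4.4981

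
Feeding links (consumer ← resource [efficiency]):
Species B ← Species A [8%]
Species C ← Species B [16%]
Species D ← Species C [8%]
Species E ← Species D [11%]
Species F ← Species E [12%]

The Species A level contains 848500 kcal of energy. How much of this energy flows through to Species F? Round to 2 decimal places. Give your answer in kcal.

Species B: 848500 × 0.08 = 67880 kcal
Species C: 67880 × 0.16 = 10860.8 kcal
Species D: 10860.8 × 0.08 = 868.864 kcal
Species E: 868.864 × 0.11 = 95.57504 kcal
Species F: 95.57504 × 0.12 = 11.4690048 kcal

11.47 kcal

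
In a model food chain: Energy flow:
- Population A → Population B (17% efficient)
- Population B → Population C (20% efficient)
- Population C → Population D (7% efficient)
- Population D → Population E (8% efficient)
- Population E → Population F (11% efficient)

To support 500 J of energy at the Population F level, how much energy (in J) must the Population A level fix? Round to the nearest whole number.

Cumulative transfer efficiency: 0.17 × 0.2 × 0.07 × 0.08 × 0.11 = 0.000020944
Population A energy = 500 / 0.000020944 = 23873186 J

23873186 J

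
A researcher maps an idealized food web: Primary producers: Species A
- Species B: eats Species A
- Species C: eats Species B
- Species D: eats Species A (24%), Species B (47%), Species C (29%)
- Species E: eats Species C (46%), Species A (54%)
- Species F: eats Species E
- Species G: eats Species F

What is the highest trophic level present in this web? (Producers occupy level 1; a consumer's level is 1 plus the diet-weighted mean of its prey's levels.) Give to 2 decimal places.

Species B: 1 + 1 = 2
Species C: 1 + 2 = 3
Species D: 1 + (0.24×1 + 0.47×2 + 0.29×3) = 3.05
Species E: 1 + (0.46×3 + 0.54×1) = 2.92
Species F: 1 + 2.92 = 3.92
Species G: 1 + 3.92 = 4.92

4.92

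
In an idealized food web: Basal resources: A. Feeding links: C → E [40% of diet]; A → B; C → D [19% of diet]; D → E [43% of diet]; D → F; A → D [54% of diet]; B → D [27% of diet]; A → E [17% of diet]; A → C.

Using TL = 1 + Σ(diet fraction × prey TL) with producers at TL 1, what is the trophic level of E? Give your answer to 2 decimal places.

3.03

B: 1 + 1 = 2
C: 1 + 1 = 2
D: 1 + (0.27×2 + 0.54×1 + 0.19×2) = 2.46
E: 1 + (0.17×1 + 0.43×2.46 + 0.4×2) = 3.0278
F: 1 + 2.46 = 3.46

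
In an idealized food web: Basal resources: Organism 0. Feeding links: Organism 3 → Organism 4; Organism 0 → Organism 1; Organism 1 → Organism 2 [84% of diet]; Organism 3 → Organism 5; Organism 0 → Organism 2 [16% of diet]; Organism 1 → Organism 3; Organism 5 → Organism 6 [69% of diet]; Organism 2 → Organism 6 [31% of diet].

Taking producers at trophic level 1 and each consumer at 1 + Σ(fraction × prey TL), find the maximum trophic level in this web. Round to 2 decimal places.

4.64

Organism 1: 1 + 1 = 2
Organism 2: 1 + (0.84×2 + 0.16×1) = 2.84
Organism 3: 1 + 2 = 3
Organism 4: 1 + 3 = 4
Organism 5: 1 + 3 = 4
Organism 6: 1 + (0.31×2.84 + 0.69×4) = 4.6404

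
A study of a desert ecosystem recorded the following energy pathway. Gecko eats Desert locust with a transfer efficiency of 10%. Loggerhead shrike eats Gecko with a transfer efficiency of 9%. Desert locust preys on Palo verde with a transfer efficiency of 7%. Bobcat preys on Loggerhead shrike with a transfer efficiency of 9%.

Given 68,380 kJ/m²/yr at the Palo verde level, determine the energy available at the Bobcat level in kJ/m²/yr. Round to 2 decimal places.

3.88 kJ/m²/yr

Desert locust: 68380 × 0.07 = 4786.6 kJ/m²/yr
Gecko: 4786.6 × 0.1 = 478.66 kJ/m²/yr
Loggerhead shrike: 478.66 × 0.09 = 43.0794 kJ/m²/yr
Bobcat: 43.0794 × 0.09 = 3.877146 kJ/m²/yr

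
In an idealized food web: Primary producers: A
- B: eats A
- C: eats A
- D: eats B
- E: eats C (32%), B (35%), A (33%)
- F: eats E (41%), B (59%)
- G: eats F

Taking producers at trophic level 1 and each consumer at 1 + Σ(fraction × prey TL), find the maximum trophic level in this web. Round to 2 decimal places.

B: 1 + 1 = 2
C: 1 + 1 = 2
D: 1 + 2 = 3
E: 1 + (0.32×2 + 0.35×2 + 0.33×1) = 2.67
F: 1 + (0.41×2.67 + 0.59×2) = 3.2747
G: 1 + 3.2747 = 4.2747

4.27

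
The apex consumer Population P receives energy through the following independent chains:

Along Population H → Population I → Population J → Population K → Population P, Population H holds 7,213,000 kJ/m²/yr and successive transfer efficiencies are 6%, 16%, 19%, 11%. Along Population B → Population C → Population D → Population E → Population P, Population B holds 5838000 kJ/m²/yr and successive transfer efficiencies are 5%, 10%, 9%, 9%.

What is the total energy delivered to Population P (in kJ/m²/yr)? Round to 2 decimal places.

Via Population H: 7213000 × 0.06 × 0.16 × 0.19 × 0.11 = 1447.21632 kJ/m²/yr
Via Population B: 5838000 × 0.05 × 0.1 × 0.09 × 0.09 = 236.439 kJ/m²/yr
Total at Population P: 1447.21632 + 236.439 = 1683.65532 kJ/m²/yr

1683.66 kJ/m²/yr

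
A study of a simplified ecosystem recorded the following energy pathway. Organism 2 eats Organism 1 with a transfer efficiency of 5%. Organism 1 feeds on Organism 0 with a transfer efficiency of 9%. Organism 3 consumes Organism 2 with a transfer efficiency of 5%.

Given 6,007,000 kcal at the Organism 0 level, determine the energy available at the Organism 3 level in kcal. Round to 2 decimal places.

1351.58 kcal

Organism 1: 6007000 × 0.09 = 540630 kcal
Organism 2: 540630 × 0.05 = 27031.5 kcal
Organism 3: 27031.5 × 0.05 = 1351.575 kcal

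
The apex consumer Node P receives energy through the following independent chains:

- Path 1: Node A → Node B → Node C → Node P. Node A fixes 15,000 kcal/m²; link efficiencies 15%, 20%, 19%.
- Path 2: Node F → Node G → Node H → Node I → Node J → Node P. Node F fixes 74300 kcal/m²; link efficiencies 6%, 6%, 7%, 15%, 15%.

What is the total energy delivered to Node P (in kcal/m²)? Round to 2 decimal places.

85.92 kcal/m²

Path 1: 15000 × 0.15 × 0.2 × 0.19 = 85.5 kcal/m²
Path 2: 74300 × 0.06 × 0.06 × 0.07 × 0.15 × 0.15 = 0.421281 kcal/m²
Total at Node P: 85.5 + 0.421281 = 85.921281 kcal/m²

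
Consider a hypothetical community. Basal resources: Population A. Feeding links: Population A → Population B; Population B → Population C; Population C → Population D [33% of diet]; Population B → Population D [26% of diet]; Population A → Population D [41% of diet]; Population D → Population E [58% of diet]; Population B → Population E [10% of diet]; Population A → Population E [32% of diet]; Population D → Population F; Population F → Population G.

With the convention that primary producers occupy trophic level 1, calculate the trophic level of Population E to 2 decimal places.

3.21

Population B: 1 + 1 = 2
Population C: 1 + 2 = 3
Population D: 1 + (0.33×3 + 0.26×2 + 0.41×1) = 2.92
Population E: 1 + (0.58×2.92 + 0.1×2 + 0.32×1) = 3.2136
Population F: 1 + 2.92 = 3.92
Population G: 1 + 3.92 = 4.92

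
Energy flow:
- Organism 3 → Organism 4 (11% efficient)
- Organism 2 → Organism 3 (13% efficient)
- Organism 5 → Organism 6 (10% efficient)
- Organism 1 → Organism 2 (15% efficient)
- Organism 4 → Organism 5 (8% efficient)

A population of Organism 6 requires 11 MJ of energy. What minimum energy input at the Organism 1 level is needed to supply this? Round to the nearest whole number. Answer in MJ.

Cumulative transfer efficiency: 0.15 × 0.13 × 0.11 × 0.08 × 0.1 = 0.00001716
Organism 1 energy = 11 / 0.00001716 = 641026 MJ

641026 MJ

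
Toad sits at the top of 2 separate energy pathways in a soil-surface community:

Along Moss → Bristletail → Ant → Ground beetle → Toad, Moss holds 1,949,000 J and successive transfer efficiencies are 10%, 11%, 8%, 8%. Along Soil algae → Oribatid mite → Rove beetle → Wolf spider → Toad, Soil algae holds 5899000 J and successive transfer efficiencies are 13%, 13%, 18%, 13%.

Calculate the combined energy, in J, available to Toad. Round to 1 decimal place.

2470.0 J

Via Moss: 1949000 × 0.1 × 0.11 × 0.08 × 0.08 = 137.2096 J
Via Soil algae: 5899000 × 0.13 × 0.13 × 0.18 × 0.13 = 2332.81854 J
Total at Toad: 137.2096 + 2332.81854 = 2470.02814 J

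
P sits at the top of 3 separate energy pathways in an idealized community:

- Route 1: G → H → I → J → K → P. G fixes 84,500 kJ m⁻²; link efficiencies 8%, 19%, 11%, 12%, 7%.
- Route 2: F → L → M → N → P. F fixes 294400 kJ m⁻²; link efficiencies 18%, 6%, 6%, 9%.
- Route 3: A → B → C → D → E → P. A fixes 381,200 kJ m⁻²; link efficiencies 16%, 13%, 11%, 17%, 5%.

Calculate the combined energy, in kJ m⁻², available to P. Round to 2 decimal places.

25.77 kJ m⁻²

Route 1: 84500 × 0.08 × 0.19 × 0.11 × 0.12 × 0.07 = 1.1867856 kJ m⁻²
Route 2: 294400 × 0.18 × 0.06 × 0.06 × 0.09 = 17.169408 kJ m⁻²
Route 3: 381200 × 0.16 × 0.13 × 0.11 × 0.17 × 0.05 = 7.4135776 kJ m⁻²
Total at P: 1.1867856 + 17.169408 + 7.4135776 = 25.7697712 kJ m⁻²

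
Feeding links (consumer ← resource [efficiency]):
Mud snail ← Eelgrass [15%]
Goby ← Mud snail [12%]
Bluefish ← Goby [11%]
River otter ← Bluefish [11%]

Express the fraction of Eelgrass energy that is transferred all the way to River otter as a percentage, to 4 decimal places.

Product of link efficiencies: 0.15 × 0.12 × 0.11 × 0.11 = 0.0002178
As a percentage: 0.0002178 × 100 = 0.0218%

0.0218%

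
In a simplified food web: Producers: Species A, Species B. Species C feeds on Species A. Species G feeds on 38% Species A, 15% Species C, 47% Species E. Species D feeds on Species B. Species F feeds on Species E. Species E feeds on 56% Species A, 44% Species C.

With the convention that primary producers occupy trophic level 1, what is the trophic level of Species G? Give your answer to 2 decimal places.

Species C: 1 + 1 = 2
Species D: 1 + 1 = 2
Species E: 1 + (0.56×1 + 0.44×2) = 2.44
Species F: 1 + 2.44 = 3.44
Species G: 1 + (0.38×1 + 0.15×2 + 0.47×2.44) = 2.8268

2.83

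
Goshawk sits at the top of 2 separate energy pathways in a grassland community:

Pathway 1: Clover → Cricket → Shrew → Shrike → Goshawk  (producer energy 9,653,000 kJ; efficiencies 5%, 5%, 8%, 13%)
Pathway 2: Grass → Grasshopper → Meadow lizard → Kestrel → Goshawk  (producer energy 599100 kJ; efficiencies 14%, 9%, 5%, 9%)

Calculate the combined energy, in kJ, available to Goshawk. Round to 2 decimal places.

284.95 kJ

Pathway 1: 9653000 × 0.05 × 0.05 × 0.08 × 0.13 = 250.978 kJ
Pathway 2: 599100 × 0.14 × 0.09 × 0.05 × 0.09 = 33.96897 kJ
Total at Goshawk: 250.978 + 33.96897 = 284.94697 kJ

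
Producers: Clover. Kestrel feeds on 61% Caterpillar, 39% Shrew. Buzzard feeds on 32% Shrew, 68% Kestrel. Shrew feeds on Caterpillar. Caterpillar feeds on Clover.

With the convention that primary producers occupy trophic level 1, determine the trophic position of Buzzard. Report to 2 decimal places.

Caterpillar: 1 + 1 = 2
Shrew: 1 + 2 = 3
Kestrel: 1 + (0.61×2 + 0.39×3) = 3.39
Buzzard: 1 + (0.32×3 + 0.68×3.39) = 4.2652

4.27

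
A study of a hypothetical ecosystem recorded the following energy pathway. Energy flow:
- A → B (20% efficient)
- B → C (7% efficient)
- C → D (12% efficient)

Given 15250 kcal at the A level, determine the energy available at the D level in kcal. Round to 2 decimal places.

B: 15250 × 0.2 = 3050 kcal
C: 3050 × 0.07 = 213.5 kcal
D: 213.5 × 0.12 = 25.62 kcal

25.62 kcal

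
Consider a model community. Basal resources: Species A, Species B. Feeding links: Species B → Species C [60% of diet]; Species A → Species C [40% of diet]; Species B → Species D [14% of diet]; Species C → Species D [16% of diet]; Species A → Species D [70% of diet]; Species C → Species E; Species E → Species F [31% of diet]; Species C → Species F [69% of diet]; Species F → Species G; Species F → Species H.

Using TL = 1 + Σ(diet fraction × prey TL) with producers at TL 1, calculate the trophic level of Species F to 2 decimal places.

3.31

Species C: 1 + (0.6×1 + 0.4×1) = 2
Species D: 1 + (0.14×1 + 0.16×2 + 0.7×1) = 2.16
Species E: 1 + 2 = 3
Species F: 1 + (0.31×3 + 0.69×2) = 3.31
Species G: 1 + 3.31 = 4.31
Species H: 1 + 3.31 = 4.31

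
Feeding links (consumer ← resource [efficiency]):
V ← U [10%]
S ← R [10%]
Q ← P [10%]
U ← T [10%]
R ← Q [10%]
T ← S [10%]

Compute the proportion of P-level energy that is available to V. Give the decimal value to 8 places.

0.00000100

Product of link efficiencies: 0.1 × 0.1 × 0.1 × 0.1 × 0.1 × 0.1 = 0.000001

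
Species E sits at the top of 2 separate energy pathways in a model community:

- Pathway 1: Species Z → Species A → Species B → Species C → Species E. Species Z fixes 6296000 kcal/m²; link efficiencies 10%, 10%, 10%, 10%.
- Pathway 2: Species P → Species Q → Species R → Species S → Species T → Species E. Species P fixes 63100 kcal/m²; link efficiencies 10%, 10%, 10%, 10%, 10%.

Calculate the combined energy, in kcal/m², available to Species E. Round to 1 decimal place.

Pathway 1: 6296000 × 0.1 × 0.1 × 0.1 × 0.1 = 629.6 kcal/m²
Pathway 2: 63100 × 0.1 × 0.1 × 0.1 × 0.1 × 0.1 = 0.631 kcal/m²
Total at Species E: 629.6 + 0.631 = 630.231 kcal/m²

630.2 kcal/m²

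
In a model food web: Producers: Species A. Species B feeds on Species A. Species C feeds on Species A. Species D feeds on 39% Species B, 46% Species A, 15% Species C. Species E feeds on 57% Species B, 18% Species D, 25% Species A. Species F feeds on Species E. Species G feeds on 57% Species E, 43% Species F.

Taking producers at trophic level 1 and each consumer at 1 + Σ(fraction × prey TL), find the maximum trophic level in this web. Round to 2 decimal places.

4.28

Species B: 1 + 1 = 2
Species C: 1 + 1 = 2
Species D: 1 + (0.39×2 + 0.46×1 + 0.15×2) = 2.54
Species E: 1 + (0.57×2 + 0.18×2.54 + 0.25×1) = 2.8472
Species F: 1 + 2.8472 = 3.8472
Species G: 1 + (0.57×2.8472 + 0.43×3.8472) = 4.2772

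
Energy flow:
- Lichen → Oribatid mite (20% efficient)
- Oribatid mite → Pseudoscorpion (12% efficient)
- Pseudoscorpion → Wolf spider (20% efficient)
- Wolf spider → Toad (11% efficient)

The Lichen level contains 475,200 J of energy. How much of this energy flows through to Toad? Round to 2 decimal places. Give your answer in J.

Oribatid mite: 475200 × 0.2 = 95040 J
Pseudoscorpion: 95040 × 0.12 = 11404.8 J
Wolf spider: 11404.8 × 0.2 = 2280.96 J
Toad: 2280.96 × 0.11 = 250.9056 J

250.91 J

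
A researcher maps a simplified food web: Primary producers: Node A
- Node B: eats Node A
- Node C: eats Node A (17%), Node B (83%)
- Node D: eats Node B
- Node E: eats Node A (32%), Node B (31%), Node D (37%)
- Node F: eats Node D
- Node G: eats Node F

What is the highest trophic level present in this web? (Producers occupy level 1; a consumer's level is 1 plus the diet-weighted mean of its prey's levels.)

Node B: 1 + 1 = 2
Node C: 1 + (0.17×1 + 0.83×2) = 2.83
Node D: 1 + 2 = 3
Node E: 1 + (0.32×1 + 0.31×2 + 0.37×3) = 3.05
Node F: 1 + 3 = 4
Node G: 1 + 4 = 5

5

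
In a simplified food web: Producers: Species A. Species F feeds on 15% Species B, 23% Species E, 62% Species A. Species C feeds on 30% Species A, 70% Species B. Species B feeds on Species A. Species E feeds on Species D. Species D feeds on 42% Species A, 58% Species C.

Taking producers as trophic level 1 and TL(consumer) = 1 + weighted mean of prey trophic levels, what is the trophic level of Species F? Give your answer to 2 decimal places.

2.84

Species B: 1 + 1 = 2
Species C: 1 + (0.3×1 + 0.7×2) = 2.7
Species D: 1 + (0.42×1 + 0.58×2.7) = 2.986
Species E: 1 + 2.986 = 3.986
Species F: 1 + (0.15×2 + 0.23×3.986 + 0.62×1) = 2.83678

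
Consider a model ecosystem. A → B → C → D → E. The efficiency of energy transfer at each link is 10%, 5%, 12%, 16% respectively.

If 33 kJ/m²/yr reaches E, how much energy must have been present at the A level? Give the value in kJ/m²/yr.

Cumulative transfer efficiency: 0.1 × 0.05 × 0.12 × 0.16 = 0.000096
A energy = 33 / 0.000096 = 343750 kJ/m²/yr

343750 kJ/m²/yr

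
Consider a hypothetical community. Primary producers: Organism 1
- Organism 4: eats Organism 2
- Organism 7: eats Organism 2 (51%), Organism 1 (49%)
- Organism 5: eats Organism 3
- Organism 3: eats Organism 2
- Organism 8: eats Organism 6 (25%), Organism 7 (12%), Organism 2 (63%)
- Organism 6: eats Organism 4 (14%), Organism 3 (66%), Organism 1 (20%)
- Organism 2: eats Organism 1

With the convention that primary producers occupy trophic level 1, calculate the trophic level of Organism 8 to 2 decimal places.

Organism 2: 1 + 1 = 2
Organism 3: 1 + 2 = 3
Organism 4: 1 + 2 = 3
Organism 5: 1 + 3 = 4
Organism 6: 1 + (0.14×3 + 0.66×3 + 0.2×1) = 3.6
Organism 7: 1 + (0.51×2 + 0.49×1) = 2.51
Organism 8: 1 + (0.25×3.6 + 0.12×2.51 + 0.63×2) = 3.4612

3.46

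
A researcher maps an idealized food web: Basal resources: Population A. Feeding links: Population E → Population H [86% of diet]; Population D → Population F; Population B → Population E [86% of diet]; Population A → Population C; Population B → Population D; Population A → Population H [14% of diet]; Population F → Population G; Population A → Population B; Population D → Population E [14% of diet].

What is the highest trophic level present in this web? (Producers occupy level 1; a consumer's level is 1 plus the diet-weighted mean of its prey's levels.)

5

Population B: 1 + 1 = 2
Population C: 1 + 1 = 2
Population D: 1 + 2 = 3
Population E: 1 + (0.86×2 + 0.14×3) = 3.14
Population F: 1 + 3 = 4
Population G: 1 + 4 = 5
Population H: 1 + (0.86×3.14 + 0.14×1) = 3.8404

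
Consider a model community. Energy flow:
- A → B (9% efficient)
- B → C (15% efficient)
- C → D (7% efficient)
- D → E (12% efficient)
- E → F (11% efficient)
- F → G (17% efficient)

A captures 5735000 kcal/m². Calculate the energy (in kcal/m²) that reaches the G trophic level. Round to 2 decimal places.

12.16 kcal/m²

B: 5735000 × 0.09 = 516150 kcal/m²
C: 516150 × 0.15 = 77422.5 kcal/m²
D: 77422.5 × 0.07 = 5419.575 kcal/m²
E: 5419.575 × 0.12 = 650.349 kcal/m²
F: 650.349 × 0.11 = 71.53839 kcal/m²
G: 71.53839 × 0.17 = 12.1615263 kcal/m²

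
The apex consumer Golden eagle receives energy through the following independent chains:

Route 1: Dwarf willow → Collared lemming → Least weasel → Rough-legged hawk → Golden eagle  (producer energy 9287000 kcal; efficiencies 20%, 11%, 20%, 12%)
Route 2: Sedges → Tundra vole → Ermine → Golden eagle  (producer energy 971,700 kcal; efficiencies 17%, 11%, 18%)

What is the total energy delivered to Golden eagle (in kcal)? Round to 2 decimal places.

8174.28 kcal

Route 1: 9287000 × 0.2 × 0.11 × 0.2 × 0.12 = 4903.536 kcal
Route 2: 971700 × 0.17 × 0.11 × 0.18 = 3270.7422 kcal
Total at Golden eagle: 4903.536 + 3270.7422 = 8174.2782 kcal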